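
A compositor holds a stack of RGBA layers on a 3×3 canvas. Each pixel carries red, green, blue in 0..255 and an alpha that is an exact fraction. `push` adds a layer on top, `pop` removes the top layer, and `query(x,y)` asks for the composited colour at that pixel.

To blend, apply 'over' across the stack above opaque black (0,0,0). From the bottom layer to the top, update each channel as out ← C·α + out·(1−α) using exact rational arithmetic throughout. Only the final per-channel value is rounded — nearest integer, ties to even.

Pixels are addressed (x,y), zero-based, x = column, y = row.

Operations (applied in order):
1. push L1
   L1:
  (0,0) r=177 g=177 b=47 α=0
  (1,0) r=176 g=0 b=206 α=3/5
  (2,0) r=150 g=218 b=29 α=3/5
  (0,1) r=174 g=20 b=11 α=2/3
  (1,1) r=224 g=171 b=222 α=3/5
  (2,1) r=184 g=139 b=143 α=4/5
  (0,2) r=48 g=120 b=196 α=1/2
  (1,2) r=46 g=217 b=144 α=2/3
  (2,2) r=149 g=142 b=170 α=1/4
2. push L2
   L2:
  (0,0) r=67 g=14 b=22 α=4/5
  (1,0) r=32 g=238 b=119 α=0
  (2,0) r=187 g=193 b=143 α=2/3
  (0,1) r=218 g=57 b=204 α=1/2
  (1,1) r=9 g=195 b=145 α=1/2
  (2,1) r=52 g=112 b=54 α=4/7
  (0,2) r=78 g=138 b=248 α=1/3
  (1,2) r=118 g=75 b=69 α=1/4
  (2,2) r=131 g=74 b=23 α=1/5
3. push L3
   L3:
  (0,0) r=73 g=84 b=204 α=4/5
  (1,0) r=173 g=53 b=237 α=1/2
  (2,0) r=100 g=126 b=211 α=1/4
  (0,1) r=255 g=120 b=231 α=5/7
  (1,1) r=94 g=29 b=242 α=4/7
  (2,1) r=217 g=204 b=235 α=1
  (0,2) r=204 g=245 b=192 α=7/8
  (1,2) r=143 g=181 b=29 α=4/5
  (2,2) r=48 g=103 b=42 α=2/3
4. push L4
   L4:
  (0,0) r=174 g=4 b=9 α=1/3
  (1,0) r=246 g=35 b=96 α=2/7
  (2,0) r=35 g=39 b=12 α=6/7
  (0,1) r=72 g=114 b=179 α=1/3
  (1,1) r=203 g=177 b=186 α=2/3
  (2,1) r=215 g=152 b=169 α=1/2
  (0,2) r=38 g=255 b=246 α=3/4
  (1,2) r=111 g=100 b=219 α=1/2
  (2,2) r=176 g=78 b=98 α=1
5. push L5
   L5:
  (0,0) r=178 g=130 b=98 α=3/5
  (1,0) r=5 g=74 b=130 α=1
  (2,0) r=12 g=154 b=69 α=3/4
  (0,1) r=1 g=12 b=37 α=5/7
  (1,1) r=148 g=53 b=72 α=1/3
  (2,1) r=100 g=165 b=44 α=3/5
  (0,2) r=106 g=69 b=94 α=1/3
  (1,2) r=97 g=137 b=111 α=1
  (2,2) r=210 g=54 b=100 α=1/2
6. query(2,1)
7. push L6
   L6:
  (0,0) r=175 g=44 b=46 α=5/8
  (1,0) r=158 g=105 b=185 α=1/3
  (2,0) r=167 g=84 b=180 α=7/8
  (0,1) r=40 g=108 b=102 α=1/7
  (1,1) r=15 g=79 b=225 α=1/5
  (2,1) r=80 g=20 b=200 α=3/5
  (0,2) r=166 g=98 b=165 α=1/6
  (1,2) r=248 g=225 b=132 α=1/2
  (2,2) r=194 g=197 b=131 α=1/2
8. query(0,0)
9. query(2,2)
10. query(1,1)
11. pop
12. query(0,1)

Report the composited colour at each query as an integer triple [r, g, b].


query (2,1) [L1,L2,L3,L4,L5] — begin 0,0,0
after L1 α=4/5: [736/5, 556/5, 572/5]
after L2 α=4/7: [464/5, 3908/35, 2796/35]
after L3 α=1: [217, 204, 235]
after L4 α=1/2: [216, 178, 202]
after L5 α=3/5: [732/5, 851/5, 536/5]
rounded: [146, 170, 107]

(0,0) stack=L1,L2,L3,L4,L5,L6; from [0,0,0]:
after L1 α=0: [0, 0, 0]
after L2 α=4/5: [268/5, 56/5, 88/5]
after L3 α=4/5: [1728/25, 1736/25, 4168/25]
after L4 α=1/3: [2602/25, 3572/75, 8561/75]
after L5 α=3/5: [18554/125, 36394/375, 39172/375]
after L6 α=5/8: [165037/1000, 31947/500, 33961/500]
→ [165, 64, 68]

(2,2) stack=L1,L2,L3,L4,L5,L6; from [0,0,0]:
+L1 (α=1/4) → [149/4, 71/2, 85/2]
+L2 (α=1/5) → [56, 216/5, 193/5]
+L3 (α=2/3) → [152/3, 1246/15, 613/15]
+L4 (α=1) → [176, 78, 98]
+L5 (α=1/2) → [193, 66, 99]
+L6 (α=1/2) → [387/2, 263/2, 115]
= [194, 132, 115]

at x=1,y=1 over L1,L2,L3,L4,L5,L6:
+L1 (α=3/5) → [672/5, 513/5, 666/5]
+L2 (α=1/2) → [717/10, 744/5, 1391/10]
+L3 (α=4/7) → [5911/70, 2812/35, 1979/10]
+L4 (α=2/3) → [34331/210, 15202/105, 5699/30]
+L5 (α=1/3) → [49871/315, 35969/315, 6779/45]
+L6 (α=1/5) → [204209/1575, 168761/1575, 37241/225]
rounded: [130, 107, 166]

query (0,1) [L1,L2,L3,L4,L5] — begin 0,0,0
+L1 (α=2/3) → [116, 40/3, 22/3]
+L2 (α=1/2) → [167, 211/6, 317/3]
+L3 (α=5/7) → [1609/7, 2011/21, 4099/21]
+L4 (α=1/3) → [3722/21, 6416/63, 11957/63]
+L5 (α=5/7) → [7549/147, 16612/441, 35569/441]
= [51, 38, 81]


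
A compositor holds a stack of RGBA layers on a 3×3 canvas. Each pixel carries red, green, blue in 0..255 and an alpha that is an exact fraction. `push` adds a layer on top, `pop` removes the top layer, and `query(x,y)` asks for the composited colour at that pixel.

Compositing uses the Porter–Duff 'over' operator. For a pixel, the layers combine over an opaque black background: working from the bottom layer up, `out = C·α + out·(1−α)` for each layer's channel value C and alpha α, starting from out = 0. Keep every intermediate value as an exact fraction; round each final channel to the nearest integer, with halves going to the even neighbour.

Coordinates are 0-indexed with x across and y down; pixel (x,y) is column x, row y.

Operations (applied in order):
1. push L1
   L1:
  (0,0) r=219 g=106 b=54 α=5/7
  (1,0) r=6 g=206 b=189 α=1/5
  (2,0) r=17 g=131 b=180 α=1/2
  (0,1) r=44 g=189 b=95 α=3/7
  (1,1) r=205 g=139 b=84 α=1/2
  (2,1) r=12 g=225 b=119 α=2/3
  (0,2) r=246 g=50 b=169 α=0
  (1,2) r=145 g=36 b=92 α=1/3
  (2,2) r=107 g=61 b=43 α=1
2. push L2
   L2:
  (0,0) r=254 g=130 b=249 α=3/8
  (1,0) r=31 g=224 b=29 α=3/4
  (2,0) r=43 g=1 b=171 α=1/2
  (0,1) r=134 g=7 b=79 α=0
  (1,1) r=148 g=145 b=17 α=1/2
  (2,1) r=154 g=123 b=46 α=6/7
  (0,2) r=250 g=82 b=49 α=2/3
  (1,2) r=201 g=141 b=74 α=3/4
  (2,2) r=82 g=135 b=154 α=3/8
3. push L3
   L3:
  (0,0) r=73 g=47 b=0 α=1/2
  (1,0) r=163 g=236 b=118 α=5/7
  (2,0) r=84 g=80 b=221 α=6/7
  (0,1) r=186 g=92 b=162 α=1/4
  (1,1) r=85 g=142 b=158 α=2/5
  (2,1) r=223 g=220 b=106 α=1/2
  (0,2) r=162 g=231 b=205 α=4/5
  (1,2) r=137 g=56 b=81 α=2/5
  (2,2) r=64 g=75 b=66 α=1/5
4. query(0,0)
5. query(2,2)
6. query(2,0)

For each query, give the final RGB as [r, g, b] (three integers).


(0,0) stack=L1,L2,L3; from [0,0,0]:
after L1 α=5/7: [1095/7, 530/7, 270/7]
after L2 α=3/8: [10809/56, 1345/14, 6579/56]
after L3 α=1/2: [14897/112, 2003/28, 6579/112]
rounded: [133, 72, 59]

(2,2) stack=L1,L2,L3; from [0,0,0]:
after L1 α=1: [107, 61, 43]
after L2 α=3/8: [781/8, 355/4, 677/8]
after L3 α=1/5: [909/10, 86, 809/10]
rounded: [91, 86, 81]

(2,0) stack=L1,L2,L3; from [0,0,0]:
after L1 α=1/2: [17/2, 131/2, 90]
after L2 α=1/2: [103/4, 133/4, 261/2]
after L3 α=6/7: [2119/28, 2053/28, 2913/14]
rounded: [76, 73, 208]


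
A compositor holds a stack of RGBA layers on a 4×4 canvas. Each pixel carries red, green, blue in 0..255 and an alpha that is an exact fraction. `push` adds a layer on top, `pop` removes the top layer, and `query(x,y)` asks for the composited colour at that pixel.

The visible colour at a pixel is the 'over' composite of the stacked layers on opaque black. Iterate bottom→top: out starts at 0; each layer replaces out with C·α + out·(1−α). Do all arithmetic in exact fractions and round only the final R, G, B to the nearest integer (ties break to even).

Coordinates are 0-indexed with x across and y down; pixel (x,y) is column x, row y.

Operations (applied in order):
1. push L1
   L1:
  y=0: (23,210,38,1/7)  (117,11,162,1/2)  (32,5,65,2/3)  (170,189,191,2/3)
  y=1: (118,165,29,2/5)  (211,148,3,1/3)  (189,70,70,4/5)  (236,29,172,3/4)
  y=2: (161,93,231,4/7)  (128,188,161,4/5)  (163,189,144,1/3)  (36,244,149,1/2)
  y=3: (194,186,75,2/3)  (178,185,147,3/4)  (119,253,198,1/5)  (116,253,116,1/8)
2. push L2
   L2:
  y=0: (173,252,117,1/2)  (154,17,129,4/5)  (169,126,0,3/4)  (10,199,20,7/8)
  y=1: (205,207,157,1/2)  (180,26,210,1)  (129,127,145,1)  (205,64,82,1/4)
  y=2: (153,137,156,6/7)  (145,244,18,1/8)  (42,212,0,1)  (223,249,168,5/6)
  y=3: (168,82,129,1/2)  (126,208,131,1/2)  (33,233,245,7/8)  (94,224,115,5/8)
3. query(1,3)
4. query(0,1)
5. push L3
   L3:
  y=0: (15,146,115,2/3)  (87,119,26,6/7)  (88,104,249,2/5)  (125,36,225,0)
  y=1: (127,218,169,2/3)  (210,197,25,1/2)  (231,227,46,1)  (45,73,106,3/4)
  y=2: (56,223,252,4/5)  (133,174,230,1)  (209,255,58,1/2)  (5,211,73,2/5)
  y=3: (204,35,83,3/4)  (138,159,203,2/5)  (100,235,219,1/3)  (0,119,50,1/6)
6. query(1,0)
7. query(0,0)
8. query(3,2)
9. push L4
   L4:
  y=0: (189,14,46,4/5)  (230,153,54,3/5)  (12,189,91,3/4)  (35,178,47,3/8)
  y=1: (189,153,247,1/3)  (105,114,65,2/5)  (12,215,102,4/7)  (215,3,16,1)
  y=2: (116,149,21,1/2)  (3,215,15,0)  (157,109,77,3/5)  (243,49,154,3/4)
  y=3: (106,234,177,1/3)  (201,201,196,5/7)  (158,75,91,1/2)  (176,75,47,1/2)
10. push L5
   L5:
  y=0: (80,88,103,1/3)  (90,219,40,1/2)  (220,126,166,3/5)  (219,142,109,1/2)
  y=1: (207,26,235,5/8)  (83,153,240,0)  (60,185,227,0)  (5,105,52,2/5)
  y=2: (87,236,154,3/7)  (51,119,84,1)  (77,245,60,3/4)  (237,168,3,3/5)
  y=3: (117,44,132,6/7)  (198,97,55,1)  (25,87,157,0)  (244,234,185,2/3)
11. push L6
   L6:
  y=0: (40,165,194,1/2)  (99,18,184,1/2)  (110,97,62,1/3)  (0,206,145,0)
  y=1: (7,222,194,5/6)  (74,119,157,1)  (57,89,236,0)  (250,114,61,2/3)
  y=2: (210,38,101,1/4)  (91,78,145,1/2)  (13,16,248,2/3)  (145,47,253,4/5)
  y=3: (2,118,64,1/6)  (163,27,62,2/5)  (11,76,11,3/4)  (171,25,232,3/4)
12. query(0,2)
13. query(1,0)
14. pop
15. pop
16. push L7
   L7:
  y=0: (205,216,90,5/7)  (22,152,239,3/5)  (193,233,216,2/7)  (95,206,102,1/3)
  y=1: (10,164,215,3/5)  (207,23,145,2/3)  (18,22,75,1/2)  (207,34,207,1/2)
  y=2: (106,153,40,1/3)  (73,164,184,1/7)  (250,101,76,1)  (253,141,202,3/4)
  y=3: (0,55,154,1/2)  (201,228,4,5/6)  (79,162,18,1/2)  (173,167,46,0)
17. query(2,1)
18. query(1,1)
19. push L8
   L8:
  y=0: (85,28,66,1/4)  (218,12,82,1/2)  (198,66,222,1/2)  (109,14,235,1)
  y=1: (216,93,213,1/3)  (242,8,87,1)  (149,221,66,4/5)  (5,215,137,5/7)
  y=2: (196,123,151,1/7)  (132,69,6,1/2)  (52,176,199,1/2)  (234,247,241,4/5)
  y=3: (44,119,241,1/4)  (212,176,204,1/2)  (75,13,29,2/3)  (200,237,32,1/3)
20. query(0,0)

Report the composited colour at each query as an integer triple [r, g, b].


at x=1,y=3 over L1,L2:
+L1 (α=3/4) → [267/2, 555/4, 441/4]
+L2 (α=1/2) → [519/4, 1387/8, 965/8]
rounded: [130, 173, 121]

query (0,1) [L1,L2] — begin 0,0,0
after L1 α=2/5: [236/5, 66, 58/5]
after L2 α=1/2: [1261/10, 273/2, 843/10]
→ [126, 136, 84]

query (1,0) [L1,L2,L3] — begin 0,0,0
+L1 (α=1/2) → [117/2, 11/2, 81]
+L2 (α=4/5) → [1349/10, 147/10, 597/5]
+L3 (α=6/7) → [6569/70, 1041/10, 1377/35]
→ [94, 104, 39]

at x=0,y=0 over L1,L2,L3:
+L1 (α=1/7) → [23/7, 30, 38/7]
+L2 (α=1/2) → [617/7, 141, 857/14]
+L3 (α=2/3) → [827/21, 433/3, 1359/14]
→ [39, 144, 97]

at x=3,y=2 over L1,L2,L3:
+L1 (α=1/2) → [18, 122, 149/2]
+L2 (α=5/6) → [1133/6, 1367/6, 1829/12]
+L3 (α=2/5) → [1153/10, 2211/10, 2413/20]
rounded: [115, 221, 121]

at x=0,y=2 over L1,L2,L3,L4,L5,L6:
after L1 α=4/7: [92, 372/7, 132]
after L2 α=6/7: [1010/7, 6126/49, 1068/7]
after L3 α=4/5: [2578/35, 49834/245, 8124/35]
after L4 α=1/2: [3319/35, 86339/490, 8859/70]
after L5 α=3/7: [22411/245, 346138/1715, 33888/245]
after L6 α=1/4: [118683/980, 275896/1715, 126409/980]
→ [121, 161, 129]

(1,0) stack=L1,L2,L3,L4,L5,L6; from [0,0,0]:
after L1 α=1/2: [117/2, 11/2, 81]
after L2 α=4/5: [1349/10, 147/10, 597/5]
after L3 α=6/7: [6569/70, 1041/10, 1377/35]
after L4 α=3/5: [30719/175, 3336/25, 8424/175]
after L5 α=1/2: [46469/350, 8811/50, 7712/175]
after L6 α=1/2: [81119/700, 9711/100, 19956/175]
→ [116, 97, 114]

at x=2,y=1 over L1,L2,L3,L4,L7:
+L1 (α=4/5) → [756/5, 56, 56]
+L2 (α=1) → [129, 127, 145]
+L3 (α=1) → [231, 227, 46]
+L4 (α=4/7) → [741/7, 1541/7, 78]
+L7 (α=1/2) → [867/14, 1695/14, 153/2]
rounded: [62, 121, 76]

(1,1) stack=L1,L2,L3,L4,L7; from [0,0,0]:
+L1 (α=1/3) → [211/3, 148/3, 1]
+L2 (α=1) → [180, 26, 210]
+L3 (α=1/2) → [195, 223/2, 235/2]
+L4 (α=2/5) → [159, 225/2, 193/2]
+L7 (α=2/3) → [191, 317/6, 773/6]
→ [191, 53, 129]

(0,0) stack=L1,L2,L3,L4,L7,L8; from [0,0,0]:
+L1 (α=1/7) → [23/7, 30, 38/7]
+L2 (α=1/2) → [617/7, 141, 857/14]
+L3 (α=2/3) → [827/21, 433/3, 1359/14]
+L4 (α=4/5) → [16703/105, 601/15, 787/14]
+L7 (α=5/7) → [141031/735, 2486/15, 3937/49]
+L8 (α=1/4) → [40464/245, 1313/10, 15045/196]
rounded: [165, 131, 77]


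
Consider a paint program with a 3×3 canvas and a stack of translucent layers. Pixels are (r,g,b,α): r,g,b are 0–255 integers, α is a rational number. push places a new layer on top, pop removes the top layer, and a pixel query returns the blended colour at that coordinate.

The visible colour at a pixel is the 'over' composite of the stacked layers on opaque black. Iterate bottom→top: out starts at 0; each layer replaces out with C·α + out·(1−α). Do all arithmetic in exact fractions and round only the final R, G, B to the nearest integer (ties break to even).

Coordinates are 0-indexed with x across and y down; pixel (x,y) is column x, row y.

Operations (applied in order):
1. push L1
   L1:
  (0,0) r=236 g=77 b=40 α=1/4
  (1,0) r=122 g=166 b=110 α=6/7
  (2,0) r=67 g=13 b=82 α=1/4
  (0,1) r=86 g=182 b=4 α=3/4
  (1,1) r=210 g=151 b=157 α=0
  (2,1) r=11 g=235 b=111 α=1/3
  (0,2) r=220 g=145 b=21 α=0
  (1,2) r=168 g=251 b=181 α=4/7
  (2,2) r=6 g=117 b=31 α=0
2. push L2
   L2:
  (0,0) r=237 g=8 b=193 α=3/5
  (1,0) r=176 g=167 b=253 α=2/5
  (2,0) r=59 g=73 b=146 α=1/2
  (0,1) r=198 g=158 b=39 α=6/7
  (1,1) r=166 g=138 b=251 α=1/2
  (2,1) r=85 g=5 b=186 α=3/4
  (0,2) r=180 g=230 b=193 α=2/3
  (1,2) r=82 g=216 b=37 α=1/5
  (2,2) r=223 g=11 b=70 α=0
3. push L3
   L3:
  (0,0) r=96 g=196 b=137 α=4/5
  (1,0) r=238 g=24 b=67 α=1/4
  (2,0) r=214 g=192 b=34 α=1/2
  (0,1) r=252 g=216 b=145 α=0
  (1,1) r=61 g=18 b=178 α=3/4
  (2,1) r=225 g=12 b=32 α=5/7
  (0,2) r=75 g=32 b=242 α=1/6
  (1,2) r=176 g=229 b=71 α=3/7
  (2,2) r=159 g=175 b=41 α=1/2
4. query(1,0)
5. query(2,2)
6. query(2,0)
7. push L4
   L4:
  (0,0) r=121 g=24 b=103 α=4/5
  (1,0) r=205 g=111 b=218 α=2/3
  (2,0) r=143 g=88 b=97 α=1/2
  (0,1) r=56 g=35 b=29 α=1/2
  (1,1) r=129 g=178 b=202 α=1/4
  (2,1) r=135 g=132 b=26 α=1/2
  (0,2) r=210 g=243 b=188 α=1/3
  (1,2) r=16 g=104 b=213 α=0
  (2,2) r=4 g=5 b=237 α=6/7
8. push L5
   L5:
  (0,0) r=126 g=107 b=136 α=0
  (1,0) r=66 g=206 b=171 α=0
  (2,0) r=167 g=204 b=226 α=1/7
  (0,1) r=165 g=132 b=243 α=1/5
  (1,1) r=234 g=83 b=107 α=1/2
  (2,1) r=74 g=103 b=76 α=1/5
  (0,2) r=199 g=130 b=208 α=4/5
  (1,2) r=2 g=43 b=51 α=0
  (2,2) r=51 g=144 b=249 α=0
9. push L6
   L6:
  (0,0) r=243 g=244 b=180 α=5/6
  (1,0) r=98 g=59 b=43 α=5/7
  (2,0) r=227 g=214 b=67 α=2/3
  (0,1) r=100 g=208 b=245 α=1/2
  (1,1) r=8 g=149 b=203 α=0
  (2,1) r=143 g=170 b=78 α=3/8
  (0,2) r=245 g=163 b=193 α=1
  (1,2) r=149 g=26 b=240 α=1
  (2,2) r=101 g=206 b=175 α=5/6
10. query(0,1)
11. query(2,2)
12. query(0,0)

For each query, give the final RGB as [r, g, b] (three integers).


query (1,0) [L1,L2,L3] — begin 0,0,0
after L1 α=6/7: [732/7, 996/7, 660/7]
after L2 α=2/5: [932/7, 5326/35, 5522/35]
after L3 α=1/4: [2231/14, 8409/70, 18911/140]
→ [159, 120, 135]

query (2,2) [L1,L2,L3] — begin 0,0,0
L1 α=0: [0, 0, 0]
L2 α=0: [0, 0, 0]
L3 α=1/2: [159/2, 175/2, 41/2]
rounded: [80, 88, 20]

(2,0) stack=L1,L2,L3; from [0,0,0]:
after L1 α=1/4: [67/4, 13/4, 41/2]
after L2 α=1/2: [303/8, 305/8, 333/4]
after L3 α=1/2: [2015/16, 1841/16, 469/8]
rounded: [126, 115, 59]

at x=0,y=1 over L1,L2,L3,L4,L5,L6:
after L1 α=3/4: [129/2, 273/2, 3]
after L2 α=6/7: [2505/14, 2169/14, 237/7]
after L3 α=0: [2505/14, 2169/14, 237/7]
after L4 α=1/2: [3289/28, 2659/28, 220/7]
after L5 α=1/5: [4444/35, 3583/35, 2581/35]
after L6 α=1/2: [3972/35, 10863/70, 5578/35]
→ [113, 155, 159]

(2,2) stack=L1,L2,L3,L4,L5,L6; from [0,0,0]:
L1 α=0: [0, 0, 0]
L2 α=0: [0, 0, 0]
L3 α=1/2: [159/2, 175/2, 41/2]
L4 α=6/7: [207/14, 235/14, 2885/14]
L5 α=0: [207/14, 235/14, 2885/14]
L6 α=5/6: [7277/84, 4885/28, 5045/28]
= [87, 174, 180]

at x=0,y=0 over L1,L2,L3,L4,L5,L6:
L1 α=1/4: [59, 77/4, 10]
L2 α=3/5: [829/5, 25/2, 599/5]
L3 α=4/5: [2749/25, 1593/10, 3339/25]
L4 α=4/5: [14849/125, 2553/50, 13639/125]
L5 α=0: [14849/125, 2553/50, 13639/125]
L6 α=5/6: [83362/375, 63553/300, 126139/750]
rounded: [222, 212, 168]


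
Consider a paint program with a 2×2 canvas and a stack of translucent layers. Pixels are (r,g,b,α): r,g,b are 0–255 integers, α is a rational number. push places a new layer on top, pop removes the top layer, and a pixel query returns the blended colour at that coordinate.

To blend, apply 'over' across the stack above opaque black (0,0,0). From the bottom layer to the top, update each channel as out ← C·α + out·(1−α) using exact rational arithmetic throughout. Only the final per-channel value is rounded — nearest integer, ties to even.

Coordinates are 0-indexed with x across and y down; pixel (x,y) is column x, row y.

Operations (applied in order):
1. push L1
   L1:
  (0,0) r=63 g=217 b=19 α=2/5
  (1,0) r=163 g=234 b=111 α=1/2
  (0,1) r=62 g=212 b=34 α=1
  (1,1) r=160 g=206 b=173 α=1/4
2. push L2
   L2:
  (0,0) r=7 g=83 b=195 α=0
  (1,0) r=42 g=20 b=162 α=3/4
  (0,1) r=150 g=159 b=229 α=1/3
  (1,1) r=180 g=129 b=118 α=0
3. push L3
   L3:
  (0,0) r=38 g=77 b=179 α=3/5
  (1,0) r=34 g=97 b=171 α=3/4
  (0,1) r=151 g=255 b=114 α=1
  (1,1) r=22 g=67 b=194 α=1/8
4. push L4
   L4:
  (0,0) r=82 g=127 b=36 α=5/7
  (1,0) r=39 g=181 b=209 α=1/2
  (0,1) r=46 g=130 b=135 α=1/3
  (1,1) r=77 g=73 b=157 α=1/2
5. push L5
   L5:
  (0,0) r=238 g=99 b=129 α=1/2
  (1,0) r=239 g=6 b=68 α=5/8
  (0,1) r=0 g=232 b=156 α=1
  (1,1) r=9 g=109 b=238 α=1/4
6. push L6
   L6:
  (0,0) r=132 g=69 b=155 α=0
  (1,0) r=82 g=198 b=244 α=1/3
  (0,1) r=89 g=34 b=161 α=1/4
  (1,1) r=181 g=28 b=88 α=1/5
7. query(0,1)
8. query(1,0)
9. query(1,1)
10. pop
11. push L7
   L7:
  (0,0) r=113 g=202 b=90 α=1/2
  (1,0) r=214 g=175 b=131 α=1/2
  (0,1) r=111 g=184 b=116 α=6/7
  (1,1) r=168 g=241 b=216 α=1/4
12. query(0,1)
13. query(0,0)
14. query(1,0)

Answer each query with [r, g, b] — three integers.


(0,1) stack=L1,L2,L3,L4,L5,L6; from [0,0,0]:
+L1 (α=1) → [62, 212, 34]
+L2 (α=1/3) → [274/3, 583/3, 99]
+L3 (α=1) → [151, 255, 114]
+L4 (α=1/3) → [116, 640/3, 121]
+L5 (α=1) → [0, 232, 156]
+L6 (α=1/4) → [89/4, 365/2, 629/4]
rounded: [22, 182, 157]

query (1,0) [L1,L2,L3,L4,L5,L6] — begin 0,0,0
after L1 α=1/2: [163/2, 117, 111/2]
after L2 α=3/4: [415/8, 177/4, 1083/8]
after L3 α=3/4: [1231/32, 1341/16, 5187/32]
after L4 α=1/2: [2479/64, 4237/32, 11875/64]
after L5 α=5/8: [83917/512, 13671/256, 57385/512]
after L6 α=1/3: [104909/768, 13005/128, 119849/768]
= [137, 102, 156]

(1,1) stack=L1,L2,L3,L4,L5,L6; from [0,0,0]:
L1 α=1/4: [40, 103/2, 173/4]
L2 α=0: [40, 103/2, 173/4]
L3 α=1/8: [151/4, 855/16, 1987/32]
L4 α=1/2: [459/8, 2023/32, 7011/64]
L5 α=1/4: [1449/32, 9557/128, 36265/256]
L6 α=1/5: [2897/40, 10453/160, 41897/320]
→ [72, 65, 131]

query (0,1) [L1,L2,L3,L4,L5,L7] — begin 0,0,0
L1 α=1: [62, 212, 34]
L2 α=1/3: [274/3, 583/3, 99]
L3 α=1: [151, 255, 114]
L4 α=1/3: [116, 640/3, 121]
L5 α=1: [0, 232, 156]
L7 α=6/7: [666/7, 1336/7, 852/7]
rounded: [95, 191, 122]

at x=0,y=0 over L1,L2,L3,L4,L5,L7:
+L1 (α=2/5) → [126/5, 434/5, 38/5]
+L2 (α=0) → [126/5, 434/5, 38/5]
+L3 (α=3/5) → [822/25, 2023/25, 2761/25]
+L4 (α=5/7) → [11894/175, 19921/175, 10022/175]
+L5 (α=1/2) → [26772/175, 18623/175, 32597/350]
+L7 (α=1/2) → [46547/350, 53973/350, 64097/700]
→ [133, 154, 92]

query (1,0) [L1,L2,L3,L4,L5,L7] — begin 0,0,0
after L1 α=1/2: [163/2, 117, 111/2]
after L2 α=3/4: [415/8, 177/4, 1083/8]
after L3 α=3/4: [1231/32, 1341/16, 5187/32]
after L4 α=1/2: [2479/64, 4237/32, 11875/64]
after L5 α=5/8: [83917/512, 13671/256, 57385/512]
after L7 α=1/2: [193485/1024, 58471/512, 124457/1024]
= [189, 114, 122]


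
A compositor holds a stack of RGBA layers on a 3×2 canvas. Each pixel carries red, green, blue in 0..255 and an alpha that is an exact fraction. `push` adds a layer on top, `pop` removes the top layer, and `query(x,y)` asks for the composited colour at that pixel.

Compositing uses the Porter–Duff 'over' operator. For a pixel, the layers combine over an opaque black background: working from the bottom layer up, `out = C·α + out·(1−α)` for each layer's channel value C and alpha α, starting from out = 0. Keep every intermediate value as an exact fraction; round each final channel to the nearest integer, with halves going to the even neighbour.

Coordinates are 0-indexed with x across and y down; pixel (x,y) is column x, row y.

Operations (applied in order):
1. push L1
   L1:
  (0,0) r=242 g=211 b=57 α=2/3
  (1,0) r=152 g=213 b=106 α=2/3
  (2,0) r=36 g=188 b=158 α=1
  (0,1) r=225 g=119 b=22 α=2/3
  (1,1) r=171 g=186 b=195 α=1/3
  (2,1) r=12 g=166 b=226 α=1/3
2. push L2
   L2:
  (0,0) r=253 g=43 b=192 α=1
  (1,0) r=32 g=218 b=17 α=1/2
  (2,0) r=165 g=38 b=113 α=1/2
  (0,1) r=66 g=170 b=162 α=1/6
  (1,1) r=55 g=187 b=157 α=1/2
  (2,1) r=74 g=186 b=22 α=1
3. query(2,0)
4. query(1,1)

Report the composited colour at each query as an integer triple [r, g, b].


at x=2,y=0 over L1,L2:
after L1 α=1: [36, 188, 158]
after L2 α=1/2: [201/2, 113, 271/2]
= [100, 113, 136]

at x=1,y=1 over L1,L2:
L1 α=1/3: [57, 62, 65]
L2 α=1/2: [56, 249/2, 111]
rounded: [56, 124, 111]


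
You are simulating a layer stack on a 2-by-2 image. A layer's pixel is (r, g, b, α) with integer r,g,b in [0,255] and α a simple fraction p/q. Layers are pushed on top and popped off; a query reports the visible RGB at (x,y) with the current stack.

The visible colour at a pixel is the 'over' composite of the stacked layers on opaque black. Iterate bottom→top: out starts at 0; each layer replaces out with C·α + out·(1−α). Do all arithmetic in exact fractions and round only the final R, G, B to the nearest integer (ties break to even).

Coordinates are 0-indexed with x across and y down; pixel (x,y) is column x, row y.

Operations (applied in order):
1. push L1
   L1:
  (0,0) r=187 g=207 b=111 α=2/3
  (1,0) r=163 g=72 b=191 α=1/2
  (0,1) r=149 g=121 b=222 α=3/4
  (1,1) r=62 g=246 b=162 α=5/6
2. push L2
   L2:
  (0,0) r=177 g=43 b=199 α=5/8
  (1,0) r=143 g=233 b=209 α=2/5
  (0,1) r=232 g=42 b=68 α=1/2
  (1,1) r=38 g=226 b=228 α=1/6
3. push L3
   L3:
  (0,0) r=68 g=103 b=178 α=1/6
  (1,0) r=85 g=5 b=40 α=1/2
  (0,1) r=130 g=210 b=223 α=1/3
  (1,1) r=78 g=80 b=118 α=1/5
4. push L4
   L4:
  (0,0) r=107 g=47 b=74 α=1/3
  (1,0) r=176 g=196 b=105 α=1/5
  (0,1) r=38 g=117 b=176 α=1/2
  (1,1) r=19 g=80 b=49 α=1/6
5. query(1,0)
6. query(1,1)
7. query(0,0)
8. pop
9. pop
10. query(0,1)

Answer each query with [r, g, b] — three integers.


query (1,0) [L1,L2,L3,L4] — begin 0,0,0
L1 α=1/2: [163/2, 36, 191/2]
L2 α=2/5: [1061/10, 574/5, 1409/10]
L3 α=1/2: [1911/20, 599/10, 1809/20]
L4 α=1/5: [2791/25, 2178/25, 2334/25]
→ [112, 87, 93]

query (1,1) [L1,L2,L3,L4] — begin 0,0,0
+L1 (α=5/6) → [155/3, 205, 135]
+L2 (α=1/6) → [889/18, 417/2, 301/2]
+L3 (α=1/5) → [496/9, 914/5, 144]
+L4 (α=1/6) → [2651/54, 497/3, 769/6]
rounded: [49, 166, 128]

(0,0) stack=L1,L2,L3,L4; from [0,0,0]:
+L1 (α=2/3) → [374/3, 138, 74]
+L2 (α=5/8) → [1259/8, 629/8, 1217/8]
+L3 (α=1/6) → [6839/48, 1323/16, 2503/16]
+L4 (α=1/3) → [9407/72, 1699/24, 3095/24]
= [131, 71, 129]

at x=0,y=1 over L1,L2:
L1 α=3/4: [447/4, 363/4, 333/2]
L2 α=1/2: [1375/8, 531/8, 469/4]
rounded: [172, 66, 117]


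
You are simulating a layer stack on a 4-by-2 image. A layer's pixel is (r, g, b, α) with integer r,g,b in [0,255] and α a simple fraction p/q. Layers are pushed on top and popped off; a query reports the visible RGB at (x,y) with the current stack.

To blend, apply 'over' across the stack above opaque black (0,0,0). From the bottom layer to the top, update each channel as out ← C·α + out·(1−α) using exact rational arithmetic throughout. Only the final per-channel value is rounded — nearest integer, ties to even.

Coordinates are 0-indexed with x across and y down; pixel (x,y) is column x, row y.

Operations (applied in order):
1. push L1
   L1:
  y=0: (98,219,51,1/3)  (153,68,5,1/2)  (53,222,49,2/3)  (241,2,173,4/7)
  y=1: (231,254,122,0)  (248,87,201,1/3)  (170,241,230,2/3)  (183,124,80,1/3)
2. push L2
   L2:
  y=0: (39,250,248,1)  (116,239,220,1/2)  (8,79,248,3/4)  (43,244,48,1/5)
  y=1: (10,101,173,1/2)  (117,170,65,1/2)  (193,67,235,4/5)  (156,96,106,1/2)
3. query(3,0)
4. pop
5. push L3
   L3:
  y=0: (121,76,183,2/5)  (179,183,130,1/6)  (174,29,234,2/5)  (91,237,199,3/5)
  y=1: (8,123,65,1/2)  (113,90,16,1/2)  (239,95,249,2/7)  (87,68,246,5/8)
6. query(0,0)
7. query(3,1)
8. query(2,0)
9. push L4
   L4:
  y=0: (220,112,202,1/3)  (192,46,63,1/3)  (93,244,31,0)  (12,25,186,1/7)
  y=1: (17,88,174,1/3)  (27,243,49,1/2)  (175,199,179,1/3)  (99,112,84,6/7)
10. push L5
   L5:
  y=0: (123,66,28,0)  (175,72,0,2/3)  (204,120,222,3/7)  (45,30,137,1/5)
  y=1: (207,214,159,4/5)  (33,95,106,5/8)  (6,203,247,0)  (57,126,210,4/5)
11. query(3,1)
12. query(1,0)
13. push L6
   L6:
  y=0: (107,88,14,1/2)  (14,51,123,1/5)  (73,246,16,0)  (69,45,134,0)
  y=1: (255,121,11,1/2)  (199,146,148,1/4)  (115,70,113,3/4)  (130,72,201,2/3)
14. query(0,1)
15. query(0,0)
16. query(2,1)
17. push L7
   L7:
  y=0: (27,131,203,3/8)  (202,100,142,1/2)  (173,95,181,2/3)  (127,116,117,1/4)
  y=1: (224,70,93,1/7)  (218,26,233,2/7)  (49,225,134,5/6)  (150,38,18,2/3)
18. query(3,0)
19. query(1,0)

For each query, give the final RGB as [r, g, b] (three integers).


query (3,0) [L1,L2] — begin 0,0,0
+L1 (α=4/7) → [964/7, 8/7, 692/7]
+L2 (α=1/5) → [4157/35, 348/7, 3104/35]
→ [119, 50, 89]

at x=0,y=0 over L1,L3:
+L1 (α=1/3) → [98/3, 73, 17]
+L3 (α=2/5) → [68, 371/5, 417/5]
= [68, 74, 83]

at x=3,y=1 over L1,L3:
after L1 α=1/3: [61, 124/3, 80/3]
after L3 α=5/8: [309/4, 58, 655/4]
→ [77, 58, 164]

at x=2,y=0 over L1,L3:
L1 α=2/3: [106/3, 148, 98/3]
L3 α=2/5: [454/5, 502/5, 566/5]
→ [91, 100, 113]

at x=3,y=1 over L1,L3,L4,L5:
+L1 (α=1/3) → [61, 124/3, 80/3]
+L3 (α=5/8) → [309/4, 58, 655/4]
+L4 (α=6/7) → [2685/28, 730/7, 2671/28]
+L5 (α=4/5) → [9069/140, 4258/35, 26191/140]
= [65, 122, 187]

at x=1,y=0 over L1,L3,L4,L5:
L1 α=1/2: [153/2, 34, 5/2]
L3 α=1/6: [1123/12, 353/6, 95/4]
L4 α=1/3: [2275/18, 491/9, 221/6]
L5 α=2/3: [8575/54, 1787/27, 221/18]
= [159, 66, 12]

query (0,1) [L1,L3,L4,L5,L6] — begin 0,0,0
after L1 α=0: [0, 0, 0]
after L3 α=1/2: [4, 123/2, 65/2]
after L4 α=1/3: [25/3, 211/3, 239/3]
after L5 α=4/5: [2509/15, 2779/15, 2147/15]
after L6 α=1/2: [3167/15, 2297/15, 1156/15]
= [211, 153, 77]

at x=0,y=0 over L1,L3,L4,L5,L6:
after L1 α=1/3: [98/3, 73, 17]
after L3 α=2/5: [68, 371/5, 417/5]
after L4 α=1/3: [356/3, 434/5, 1844/15]
after L5 α=0: [356/3, 434/5, 1844/15]
after L6 α=1/2: [677/6, 437/5, 1027/15]
= [113, 87, 68]

query (2,1) [L1,L3,L4,L5,L6] — begin 0,0,0
+L1 (α=2/3) → [340/3, 482/3, 460/3]
+L3 (α=2/7) → [3134/21, 2980/21, 542/3]
+L4 (α=1/3) → [9943/63, 10139/63, 1621/9]
+L5 (α=0) → [9943/63, 10139/63, 1621/9]
+L6 (α=3/4) → [15839/126, 23369/252, 1168/9]
→ [126, 93, 130]

query (3,0) [L1,L3,L4,L5,L6,L7] — begin 0,0,0
L1 α=4/7: [964/7, 8/7, 692/7]
L3 α=3/5: [3839/35, 4993/35, 5563/35]
L4 α=1/7: [23454/245, 30833/245, 39888/245]
L5 α=1/5: [104841/1225, 130682/1225, 193117/1225]
L6 α=0: [104841/1225, 130682/1225, 193117/1225]
L7 α=1/4: [235049/2450, 267073/2450, 180669/1225]
= [96, 109, 147]

(1,0) stack=L1,L3,L4,L5,L6,L7; from [0,0,0]:
after L1 α=1/2: [153/2, 34, 5/2]
after L3 α=1/6: [1123/12, 353/6, 95/4]
after L4 α=1/3: [2275/18, 491/9, 221/6]
after L5 α=2/3: [8575/54, 1787/27, 221/18]
after L6 α=1/5: [17528/135, 1705/27, 1549/45]
after L7 α=1/2: [22399/135, 4405/54, 7939/90]
= [166, 82, 88]


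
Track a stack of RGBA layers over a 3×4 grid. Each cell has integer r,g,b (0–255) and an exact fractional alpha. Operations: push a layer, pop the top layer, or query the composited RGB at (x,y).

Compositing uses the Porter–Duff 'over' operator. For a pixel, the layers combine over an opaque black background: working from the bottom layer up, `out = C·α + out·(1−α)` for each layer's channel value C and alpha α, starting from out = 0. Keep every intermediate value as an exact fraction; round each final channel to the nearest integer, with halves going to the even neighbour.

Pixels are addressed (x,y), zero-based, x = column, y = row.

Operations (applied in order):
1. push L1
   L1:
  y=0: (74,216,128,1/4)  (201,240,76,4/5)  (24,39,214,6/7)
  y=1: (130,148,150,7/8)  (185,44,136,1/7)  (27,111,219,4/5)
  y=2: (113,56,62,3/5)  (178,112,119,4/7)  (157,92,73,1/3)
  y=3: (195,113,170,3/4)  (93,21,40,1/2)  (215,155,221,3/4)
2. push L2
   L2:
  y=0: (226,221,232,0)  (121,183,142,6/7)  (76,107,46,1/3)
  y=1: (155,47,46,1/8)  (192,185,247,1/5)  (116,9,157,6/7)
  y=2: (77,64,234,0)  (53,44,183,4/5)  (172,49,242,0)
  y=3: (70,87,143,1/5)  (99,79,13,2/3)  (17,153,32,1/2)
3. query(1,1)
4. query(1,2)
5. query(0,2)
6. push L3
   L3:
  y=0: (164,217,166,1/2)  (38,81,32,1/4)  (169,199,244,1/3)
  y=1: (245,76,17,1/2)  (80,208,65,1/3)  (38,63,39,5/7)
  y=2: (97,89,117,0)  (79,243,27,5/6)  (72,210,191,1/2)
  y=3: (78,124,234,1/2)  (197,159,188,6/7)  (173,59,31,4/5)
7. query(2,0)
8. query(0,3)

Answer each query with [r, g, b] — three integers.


(1,1) stack=L1,L2; from [0,0,0]:
after L1 α=1/7: [185/7, 44/7, 136/7]
after L2 α=1/5: [2084/35, 1471/35, 2273/35]
→ [60, 42, 65]

at x=1,y=2 over L1,L2:
L1 α=4/7: [712/7, 64, 68]
L2 α=4/5: [2196/35, 48, 160]
rounded: [63, 48, 160]

query (0,2) [L1,L2] — begin 0,0,0
after L1 α=3/5: [339/5, 168/5, 186/5]
after L2 α=0: [339/5, 168/5, 186/5]
→ [68, 34, 37]

at x=2,y=0 over L1,L2,L3:
after L1 α=6/7: [144/7, 234/7, 1284/7]
after L2 α=1/3: [820/21, 1217/21, 2890/21]
after L3 α=1/3: [5189/63, 6613/63, 10904/63]
→ [82, 105, 173]

query (0,3) [L1,L2,L3] — begin 0,0,0
L1 α=3/4: [585/4, 339/4, 255/2]
L2 α=1/5: [131, 426/5, 653/5]
L3 α=1/2: [209/2, 523/5, 1823/10]
= [104, 105, 182]


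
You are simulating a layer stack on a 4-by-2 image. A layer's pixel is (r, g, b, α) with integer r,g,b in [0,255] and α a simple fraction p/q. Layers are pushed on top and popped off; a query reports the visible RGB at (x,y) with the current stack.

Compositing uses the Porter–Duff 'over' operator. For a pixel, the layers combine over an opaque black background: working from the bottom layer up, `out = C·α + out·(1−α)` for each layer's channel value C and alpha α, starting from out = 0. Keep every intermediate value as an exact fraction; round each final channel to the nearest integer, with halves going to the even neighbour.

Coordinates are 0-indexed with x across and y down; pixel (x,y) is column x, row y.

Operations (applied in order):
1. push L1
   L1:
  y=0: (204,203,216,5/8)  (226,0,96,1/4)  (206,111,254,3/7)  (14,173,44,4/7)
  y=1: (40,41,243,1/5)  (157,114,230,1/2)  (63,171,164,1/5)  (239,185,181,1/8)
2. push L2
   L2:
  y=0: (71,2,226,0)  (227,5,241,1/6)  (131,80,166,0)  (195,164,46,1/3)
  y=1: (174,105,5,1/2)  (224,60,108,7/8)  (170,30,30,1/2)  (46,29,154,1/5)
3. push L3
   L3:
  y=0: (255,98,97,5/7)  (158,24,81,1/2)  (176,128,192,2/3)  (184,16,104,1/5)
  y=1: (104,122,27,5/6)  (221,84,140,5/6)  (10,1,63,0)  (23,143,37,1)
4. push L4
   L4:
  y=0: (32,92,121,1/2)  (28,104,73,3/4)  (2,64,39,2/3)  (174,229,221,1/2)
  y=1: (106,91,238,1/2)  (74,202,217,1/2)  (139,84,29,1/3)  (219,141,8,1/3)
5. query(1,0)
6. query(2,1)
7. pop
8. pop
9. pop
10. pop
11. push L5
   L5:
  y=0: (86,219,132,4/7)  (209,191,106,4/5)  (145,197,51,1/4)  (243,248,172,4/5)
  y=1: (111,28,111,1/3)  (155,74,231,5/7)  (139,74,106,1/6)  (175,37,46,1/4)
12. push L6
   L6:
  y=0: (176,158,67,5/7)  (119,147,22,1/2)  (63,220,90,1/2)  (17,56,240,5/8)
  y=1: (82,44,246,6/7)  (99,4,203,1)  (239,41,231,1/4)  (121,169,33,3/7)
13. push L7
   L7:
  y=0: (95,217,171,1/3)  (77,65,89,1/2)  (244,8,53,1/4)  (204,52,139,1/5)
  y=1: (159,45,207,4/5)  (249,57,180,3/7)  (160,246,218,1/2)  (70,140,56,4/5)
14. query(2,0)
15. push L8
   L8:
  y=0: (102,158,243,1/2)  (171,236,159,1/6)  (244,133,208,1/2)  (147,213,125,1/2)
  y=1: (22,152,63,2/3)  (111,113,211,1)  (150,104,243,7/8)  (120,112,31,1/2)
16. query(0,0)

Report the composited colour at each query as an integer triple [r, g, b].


query (1,0) [L1,L2,L3,L4] — begin 0,0,0
after L1 α=1/4: [113/2, 0, 24]
after L2 α=1/6: [1019/12, 5/6, 361/6]
after L3 α=1/2: [2915/24, 149/12, 847/12]
after L4 α=3/4: [4931/96, 3893/48, 3475/48]
= [51, 81, 72]

(2,1) stack=L1,L2,L3,L4; from [0,0,0]:
L1 α=1/5: [63/5, 171/5, 164/5]
L2 α=1/2: [913/10, 321/10, 157/5]
L3 α=0: [913/10, 321/10, 157/5]
L4 α=1/3: [536/5, 247/5, 153/5]
rounded: [107, 49, 31]

at x=2,y=0 over L5,L6,L7:
L5 α=1/4: [145/4, 197/4, 51/4]
L6 α=1/2: [397/8, 1077/8, 411/8]
L7 α=1/4: [3143/32, 3295/32, 1657/32]
= [98, 103, 52]

query (0,0) [L5,L6,L7,L8] — begin 0,0,0
L5 α=4/7: [344/7, 876/7, 528/7]
L6 α=5/7: [6848/49, 7282/49, 3401/49]
L7 α=1/3: [6117/49, 8399/49, 15181/147]
L8 α=1/2: [11115/98, 16141/98, 25451/147]
= [113, 165, 173]


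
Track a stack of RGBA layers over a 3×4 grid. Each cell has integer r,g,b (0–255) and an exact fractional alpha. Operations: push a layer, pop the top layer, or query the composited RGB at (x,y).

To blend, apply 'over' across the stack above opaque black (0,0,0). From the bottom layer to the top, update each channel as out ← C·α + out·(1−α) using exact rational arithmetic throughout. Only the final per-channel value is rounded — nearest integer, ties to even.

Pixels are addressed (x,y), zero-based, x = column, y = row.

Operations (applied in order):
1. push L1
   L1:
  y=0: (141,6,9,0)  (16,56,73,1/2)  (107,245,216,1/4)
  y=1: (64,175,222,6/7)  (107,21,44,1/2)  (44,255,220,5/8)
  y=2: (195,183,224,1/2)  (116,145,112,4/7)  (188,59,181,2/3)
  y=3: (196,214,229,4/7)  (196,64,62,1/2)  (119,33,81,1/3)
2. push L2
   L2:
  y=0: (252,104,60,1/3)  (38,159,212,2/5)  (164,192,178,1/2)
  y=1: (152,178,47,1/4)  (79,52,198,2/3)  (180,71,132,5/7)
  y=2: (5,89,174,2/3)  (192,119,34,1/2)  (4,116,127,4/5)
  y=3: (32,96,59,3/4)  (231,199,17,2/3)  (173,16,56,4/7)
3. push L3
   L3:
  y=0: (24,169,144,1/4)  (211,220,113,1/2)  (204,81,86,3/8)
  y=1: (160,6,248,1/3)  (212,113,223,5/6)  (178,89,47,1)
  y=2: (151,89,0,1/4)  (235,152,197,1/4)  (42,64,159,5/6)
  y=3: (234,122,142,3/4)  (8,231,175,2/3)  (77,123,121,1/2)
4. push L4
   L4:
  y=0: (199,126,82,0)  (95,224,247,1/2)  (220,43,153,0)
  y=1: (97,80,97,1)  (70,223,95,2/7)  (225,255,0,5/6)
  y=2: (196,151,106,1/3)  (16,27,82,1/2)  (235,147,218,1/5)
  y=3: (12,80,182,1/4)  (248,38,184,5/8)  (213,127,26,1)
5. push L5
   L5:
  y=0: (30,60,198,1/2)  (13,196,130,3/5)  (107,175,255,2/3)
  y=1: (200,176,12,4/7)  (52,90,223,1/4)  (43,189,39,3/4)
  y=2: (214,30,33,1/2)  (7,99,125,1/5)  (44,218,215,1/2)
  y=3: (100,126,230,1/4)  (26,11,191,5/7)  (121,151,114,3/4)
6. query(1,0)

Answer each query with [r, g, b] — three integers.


query (1,0) [L1,L2,L3,L4,L5] — begin 0,0,0
L1 α=1/2: [8, 28, 73/2]
L2 α=2/5: [20, 402/5, 1067/10]
L3 α=1/2: [231/2, 751/5, 2197/20]
L4 α=1/2: [421/4, 1871/10, 7137/40]
L5 α=3/5: [499/10, 4811/25, 14937/100]
→ [50, 192, 149]


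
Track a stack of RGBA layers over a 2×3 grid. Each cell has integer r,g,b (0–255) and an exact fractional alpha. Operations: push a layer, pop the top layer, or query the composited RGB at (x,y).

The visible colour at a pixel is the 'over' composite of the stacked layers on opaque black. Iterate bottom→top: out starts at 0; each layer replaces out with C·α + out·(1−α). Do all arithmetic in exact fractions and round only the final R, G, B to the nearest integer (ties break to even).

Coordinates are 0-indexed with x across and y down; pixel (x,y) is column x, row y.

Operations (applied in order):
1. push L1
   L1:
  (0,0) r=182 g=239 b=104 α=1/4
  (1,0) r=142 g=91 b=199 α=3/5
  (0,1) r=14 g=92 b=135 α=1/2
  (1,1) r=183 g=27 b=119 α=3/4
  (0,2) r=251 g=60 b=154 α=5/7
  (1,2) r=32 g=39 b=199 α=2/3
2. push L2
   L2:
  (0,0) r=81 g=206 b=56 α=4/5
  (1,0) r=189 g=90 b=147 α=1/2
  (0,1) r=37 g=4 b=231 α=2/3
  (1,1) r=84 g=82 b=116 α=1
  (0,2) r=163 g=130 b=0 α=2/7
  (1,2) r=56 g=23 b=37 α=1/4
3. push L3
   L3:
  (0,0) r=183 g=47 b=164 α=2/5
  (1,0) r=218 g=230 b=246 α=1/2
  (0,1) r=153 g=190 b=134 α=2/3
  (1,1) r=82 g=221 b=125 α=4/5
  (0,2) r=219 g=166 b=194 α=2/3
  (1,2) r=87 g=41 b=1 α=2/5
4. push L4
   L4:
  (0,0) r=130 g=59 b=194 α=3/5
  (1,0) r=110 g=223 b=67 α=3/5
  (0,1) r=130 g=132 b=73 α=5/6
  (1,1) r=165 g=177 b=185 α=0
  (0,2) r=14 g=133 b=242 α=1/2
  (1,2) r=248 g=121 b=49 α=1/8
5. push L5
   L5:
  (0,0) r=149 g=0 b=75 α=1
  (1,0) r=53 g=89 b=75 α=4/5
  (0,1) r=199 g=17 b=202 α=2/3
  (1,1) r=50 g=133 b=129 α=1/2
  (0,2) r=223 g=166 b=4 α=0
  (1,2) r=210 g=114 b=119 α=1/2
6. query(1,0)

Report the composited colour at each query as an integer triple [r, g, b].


(1,0) stack=L1,L2,L3,L4,L5; from [0,0,0]:
after L1 α=3/5: [426/5, 273/5, 597/5]
after L2 α=1/2: [1371/10, 723/10, 666/5]
after L3 α=1/2: [3551/20, 3023/20, 948/5]
after L4 α=3/5: [6851/50, 9713/50, 2901/25]
after L5 α=4/5: [17451/250, 27513/250, 10401/125]
→ [70, 110, 83]


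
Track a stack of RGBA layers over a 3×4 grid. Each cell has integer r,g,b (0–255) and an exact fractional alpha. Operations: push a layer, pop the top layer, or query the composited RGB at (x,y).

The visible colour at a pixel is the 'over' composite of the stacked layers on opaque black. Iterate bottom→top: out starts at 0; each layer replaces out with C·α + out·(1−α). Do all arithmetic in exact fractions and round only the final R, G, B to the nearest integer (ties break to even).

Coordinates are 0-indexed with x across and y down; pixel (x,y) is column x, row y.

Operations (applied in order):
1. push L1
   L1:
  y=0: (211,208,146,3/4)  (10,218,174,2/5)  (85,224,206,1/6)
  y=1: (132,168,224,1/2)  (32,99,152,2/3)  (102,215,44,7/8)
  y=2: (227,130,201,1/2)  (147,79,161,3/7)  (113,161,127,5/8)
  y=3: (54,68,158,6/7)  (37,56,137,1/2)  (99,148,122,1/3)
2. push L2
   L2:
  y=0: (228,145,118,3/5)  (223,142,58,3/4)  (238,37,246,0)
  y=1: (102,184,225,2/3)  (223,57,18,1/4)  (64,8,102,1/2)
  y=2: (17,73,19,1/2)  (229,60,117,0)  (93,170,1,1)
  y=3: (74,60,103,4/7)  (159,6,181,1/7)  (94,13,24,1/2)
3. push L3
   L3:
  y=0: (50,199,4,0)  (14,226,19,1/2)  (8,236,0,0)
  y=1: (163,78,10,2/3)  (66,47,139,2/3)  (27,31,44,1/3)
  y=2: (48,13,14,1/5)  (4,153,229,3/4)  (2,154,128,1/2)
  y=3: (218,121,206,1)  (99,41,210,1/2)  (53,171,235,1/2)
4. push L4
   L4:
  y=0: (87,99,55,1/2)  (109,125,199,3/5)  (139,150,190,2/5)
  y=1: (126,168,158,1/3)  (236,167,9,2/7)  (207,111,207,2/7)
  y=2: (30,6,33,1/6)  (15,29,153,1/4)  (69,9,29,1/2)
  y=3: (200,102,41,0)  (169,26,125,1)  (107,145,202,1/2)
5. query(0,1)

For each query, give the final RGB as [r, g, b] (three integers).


query (0,1) [L1,L2,L3,L4] — begin 0,0,0
after L1 α=1/2: [66, 84, 112]
after L2 α=2/3: [90, 452/3, 562/3]
after L3 α=2/3: [416/3, 920/9, 622/9]
after L4 α=1/3: [1210/9, 3352/27, 2666/27]
→ [134, 124, 99]


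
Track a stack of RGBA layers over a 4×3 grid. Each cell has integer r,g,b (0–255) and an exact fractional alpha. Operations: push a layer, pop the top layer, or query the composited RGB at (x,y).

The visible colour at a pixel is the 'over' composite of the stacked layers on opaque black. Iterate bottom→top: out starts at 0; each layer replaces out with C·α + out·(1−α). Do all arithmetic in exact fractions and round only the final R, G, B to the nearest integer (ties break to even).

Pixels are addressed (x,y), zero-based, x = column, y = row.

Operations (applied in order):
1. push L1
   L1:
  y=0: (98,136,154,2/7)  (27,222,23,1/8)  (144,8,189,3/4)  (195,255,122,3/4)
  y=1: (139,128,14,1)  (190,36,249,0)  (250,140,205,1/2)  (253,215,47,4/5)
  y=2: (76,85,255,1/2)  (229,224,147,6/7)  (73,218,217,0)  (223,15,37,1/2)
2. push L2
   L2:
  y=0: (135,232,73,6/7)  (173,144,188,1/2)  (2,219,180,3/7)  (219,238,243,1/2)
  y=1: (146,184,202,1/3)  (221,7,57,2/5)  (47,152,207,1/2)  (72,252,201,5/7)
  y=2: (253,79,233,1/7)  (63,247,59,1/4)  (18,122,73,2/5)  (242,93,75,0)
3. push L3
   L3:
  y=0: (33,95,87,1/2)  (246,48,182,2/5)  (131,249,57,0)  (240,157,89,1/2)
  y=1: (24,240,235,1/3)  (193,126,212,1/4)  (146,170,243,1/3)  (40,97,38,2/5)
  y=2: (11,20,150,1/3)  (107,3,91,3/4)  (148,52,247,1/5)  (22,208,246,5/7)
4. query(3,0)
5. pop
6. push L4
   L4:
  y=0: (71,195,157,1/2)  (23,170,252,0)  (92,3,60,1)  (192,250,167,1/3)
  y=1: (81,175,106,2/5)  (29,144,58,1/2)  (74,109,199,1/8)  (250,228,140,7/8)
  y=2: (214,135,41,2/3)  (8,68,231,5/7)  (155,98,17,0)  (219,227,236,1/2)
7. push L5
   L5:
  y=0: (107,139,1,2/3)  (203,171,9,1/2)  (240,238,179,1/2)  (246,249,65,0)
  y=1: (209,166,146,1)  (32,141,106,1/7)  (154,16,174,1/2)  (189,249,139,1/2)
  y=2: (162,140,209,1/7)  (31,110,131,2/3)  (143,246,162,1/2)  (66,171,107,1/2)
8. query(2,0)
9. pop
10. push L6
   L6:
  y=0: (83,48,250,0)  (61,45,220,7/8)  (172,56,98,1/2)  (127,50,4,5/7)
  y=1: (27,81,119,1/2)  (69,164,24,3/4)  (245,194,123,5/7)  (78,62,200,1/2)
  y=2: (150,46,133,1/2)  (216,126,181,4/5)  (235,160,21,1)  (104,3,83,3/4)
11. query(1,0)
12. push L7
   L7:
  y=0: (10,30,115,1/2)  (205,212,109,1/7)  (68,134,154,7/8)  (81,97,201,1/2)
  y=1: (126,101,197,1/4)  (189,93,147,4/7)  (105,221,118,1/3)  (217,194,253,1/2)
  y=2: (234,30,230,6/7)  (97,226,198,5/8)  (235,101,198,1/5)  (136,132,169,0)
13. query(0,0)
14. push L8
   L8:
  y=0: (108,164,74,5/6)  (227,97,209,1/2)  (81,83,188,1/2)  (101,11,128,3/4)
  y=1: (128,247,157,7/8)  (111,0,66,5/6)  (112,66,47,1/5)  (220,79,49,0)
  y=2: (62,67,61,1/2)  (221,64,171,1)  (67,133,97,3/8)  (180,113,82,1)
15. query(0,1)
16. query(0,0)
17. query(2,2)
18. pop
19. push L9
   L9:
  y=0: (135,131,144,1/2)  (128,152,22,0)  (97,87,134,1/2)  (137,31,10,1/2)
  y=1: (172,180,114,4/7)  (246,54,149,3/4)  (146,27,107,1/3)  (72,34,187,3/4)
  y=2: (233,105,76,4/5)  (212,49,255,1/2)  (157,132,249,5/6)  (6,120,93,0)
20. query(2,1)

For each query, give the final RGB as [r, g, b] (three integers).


at x=3,y=0 over L1,L2,L3:
+L1 (α=3/4) → [585/4, 765/4, 183/2]
+L2 (α=1/2) → [1461/8, 1717/8, 669/4]
+L3 (α=1/2) → [3381/16, 2973/16, 1025/8]
→ [211, 186, 128]

query (2,0) [L1,L2,L4,L5] — begin 0,0,0
after L1 α=3/4: [108, 6, 567/4]
after L2 α=3/7: [438/7, 681/7, 1107/7]
after L4 α=1: [92, 3, 60]
after L5 α=1/2: [166, 241/2, 239/2]
rounded: [166, 120, 120]

at x=1,y=0 over L1,L2,L4,L6:
after L1 α=1/8: [27/8, 111/4, 23/8]
after L2 α=1/2: [1411/16, 687/8, 1527/16]
after L4 α=0: [1411/16, 687/8, 1527/16]
after L6 α=7/8: [8243/128, 3207/64, 26167/128]
→ [64, 50, 204]

query (0,0) [L1,L2,L4,L6,L7] — begin 0,0,0
+L1 (α=2/7) → [28, 272/7, 44]
+L2 (α=6/7) → [838/7, 10016/49, 482/7]
+L4 (α=1/2) → [1335/14, 19571/98, 1581/14]
+L6 (α=0) → [1335/14, 19571/98, 1581/14]
+L7 (α=1/2) → [1475/28, 22511/196, 3191/28]
= [53, 115, 114]

query (0,1) [L1,L2,L4,L6,L7,L8] — begin 0,0,0
+L1 (α=1) → [139, 128, 14]
+L2 (α=1/3) → [424/3, 440/3, 230/3]
+L4 (α=2/5) → [586/5, 158, 442/5]
+L6 (α=1/2) → [721/10, 239/2, 1037/10]
+L7 (α=1/4) → [3423/40, 919/8, 5081/40]
+L8 (α=7/8) → [39263/320, 14751/64, 49041/320]
→ [123, 230, 153]

at x=0,y=0 over L1,L2,L4,L6,L7,L8:
after L1 α=2/7: [28, 272/7, 44]
after L2 α=6/7: [838/7, 10016/49, 482/7]
after L4 α=1/2: [1335/14, 19571/98, 1581/14]
after L6 α=0: [1335/14, 19571/98, 1581/14]
after L7 α=1/2: [1475/28, 22511/196, 3191/28]
after L8 α=5/6: [16595/168, 61077/392, 4517/56]
= [99, 156, 81]

at x=2,y=2 over L1,L2,L4,L6,L7,L8:
after L1 α=0: [0, 0, 0]
after L2 α=2/5: [36/5, 244/5, 146/5]
after L4 α=0: [36/5, 244/5, 146/5]
after L6 α=1: [235, 160, 21]
after L7 α=1/5: [235, 741/5, 282/5]
after L8 α=3/8: [172, 285/2, 573/8]
rounded: [172, 142, 72]

at x=2,y=1 over L1,L2,L4,L6,L7,L9:
+L1 (α=1/2) → [125, 70, 205/2]
+L2 (α=1/2) → [86, 111, 619/4]
+L4 (α=1/8) → [169/2, 443/4, 5129/32]
+L6 (α=5/7) → [1394/7, 2383/14, 14969/112]
+L7 (α=1/3) → [3523/21, 1310/7, 21577/168]
+L9 (α=1/3) → [10112/63, 2809/21, 30565/252]
= [161, 134, 121]
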